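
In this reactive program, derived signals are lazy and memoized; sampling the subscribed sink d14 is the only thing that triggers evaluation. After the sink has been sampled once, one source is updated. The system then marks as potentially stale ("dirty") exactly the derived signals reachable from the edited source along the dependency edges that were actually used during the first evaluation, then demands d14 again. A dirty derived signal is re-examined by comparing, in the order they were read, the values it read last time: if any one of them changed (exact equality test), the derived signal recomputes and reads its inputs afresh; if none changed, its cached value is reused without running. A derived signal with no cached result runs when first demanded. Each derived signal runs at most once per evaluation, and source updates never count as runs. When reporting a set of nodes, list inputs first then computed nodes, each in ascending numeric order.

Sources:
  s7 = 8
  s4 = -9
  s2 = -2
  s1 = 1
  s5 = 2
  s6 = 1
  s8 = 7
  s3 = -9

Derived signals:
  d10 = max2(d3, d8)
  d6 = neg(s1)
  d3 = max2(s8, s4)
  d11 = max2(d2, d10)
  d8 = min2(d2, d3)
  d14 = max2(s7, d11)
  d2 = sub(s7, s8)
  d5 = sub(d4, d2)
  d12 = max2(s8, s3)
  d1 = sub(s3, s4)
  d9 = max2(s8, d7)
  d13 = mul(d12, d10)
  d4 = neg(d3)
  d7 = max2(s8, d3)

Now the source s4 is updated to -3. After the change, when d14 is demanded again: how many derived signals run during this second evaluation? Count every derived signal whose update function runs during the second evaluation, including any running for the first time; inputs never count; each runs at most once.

First demand of the output computes:
  d2 = sub(8, 7) = 1
  d3 = max2(7, -9) = 7
  d8 = min2(1, 7) = 1
  d10 = max2(7, 1) = 7
  d11 = max2(1, 7) = 7
  d14 = max2(8, 7) = 8

After the edit, cleaning proceeds:
  d3: a read changed (s4 -9->-3) — executes, giving 7 — identical to its old value.
  d8: dirty, but its reads are unchanged (d2 unchanged, d3 unchanged); cached 1 stands.
  d10: dirty, but its reads are unchanged (d3 unchanged, d8 unchanged); cached 7 stands.
  d11: dirty, but its reads are unchanged (d2 unchanged, d10 unchanged); cached 7 stands.
  d14: dirty, but its reads are unchanged (s7 unchanged, d11 unchanged); cached 8 stands.

Note the absorption at d3: it re-runs yet its value is the same, leaving the output's value untouched.

1 derived signals run: d3.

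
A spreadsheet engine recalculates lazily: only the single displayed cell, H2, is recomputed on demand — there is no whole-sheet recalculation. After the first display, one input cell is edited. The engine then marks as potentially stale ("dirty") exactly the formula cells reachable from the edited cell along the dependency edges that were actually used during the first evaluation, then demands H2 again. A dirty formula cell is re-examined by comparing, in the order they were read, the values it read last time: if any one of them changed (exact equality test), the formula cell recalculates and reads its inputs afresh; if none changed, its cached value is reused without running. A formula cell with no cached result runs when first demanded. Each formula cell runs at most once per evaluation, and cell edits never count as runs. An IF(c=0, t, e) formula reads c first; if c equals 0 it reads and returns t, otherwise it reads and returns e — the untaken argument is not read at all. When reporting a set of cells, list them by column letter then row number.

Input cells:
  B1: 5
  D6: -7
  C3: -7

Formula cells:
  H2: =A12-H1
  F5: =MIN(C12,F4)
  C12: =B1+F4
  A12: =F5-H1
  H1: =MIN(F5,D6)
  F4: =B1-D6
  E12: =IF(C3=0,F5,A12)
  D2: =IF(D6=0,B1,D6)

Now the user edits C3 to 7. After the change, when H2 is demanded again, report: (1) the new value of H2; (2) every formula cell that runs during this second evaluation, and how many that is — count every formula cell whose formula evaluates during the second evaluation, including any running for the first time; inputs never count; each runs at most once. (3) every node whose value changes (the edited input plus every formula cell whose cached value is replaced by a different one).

New value of H2: 26.
Formula cells that run: none — 0 in total.
Values that change: C3.
Key observation: C3 is never demanded by the output, so the edit triggers no recomputation at all.

First evaluation (everything demanded from the output):
  F4 = 5 - -7 = 12
  C12 = 5 + 12 = 17
  F5 = MIN(17, 12) = 12
  H1 = MIN(12, -7) = -7
  A12 = 12 - -7 = 19
  H2 = 19 - -7 = 26

Propagation after the edit:
  C3 feeds no computation that the output demands — nothing is marked dirty and nothing runs.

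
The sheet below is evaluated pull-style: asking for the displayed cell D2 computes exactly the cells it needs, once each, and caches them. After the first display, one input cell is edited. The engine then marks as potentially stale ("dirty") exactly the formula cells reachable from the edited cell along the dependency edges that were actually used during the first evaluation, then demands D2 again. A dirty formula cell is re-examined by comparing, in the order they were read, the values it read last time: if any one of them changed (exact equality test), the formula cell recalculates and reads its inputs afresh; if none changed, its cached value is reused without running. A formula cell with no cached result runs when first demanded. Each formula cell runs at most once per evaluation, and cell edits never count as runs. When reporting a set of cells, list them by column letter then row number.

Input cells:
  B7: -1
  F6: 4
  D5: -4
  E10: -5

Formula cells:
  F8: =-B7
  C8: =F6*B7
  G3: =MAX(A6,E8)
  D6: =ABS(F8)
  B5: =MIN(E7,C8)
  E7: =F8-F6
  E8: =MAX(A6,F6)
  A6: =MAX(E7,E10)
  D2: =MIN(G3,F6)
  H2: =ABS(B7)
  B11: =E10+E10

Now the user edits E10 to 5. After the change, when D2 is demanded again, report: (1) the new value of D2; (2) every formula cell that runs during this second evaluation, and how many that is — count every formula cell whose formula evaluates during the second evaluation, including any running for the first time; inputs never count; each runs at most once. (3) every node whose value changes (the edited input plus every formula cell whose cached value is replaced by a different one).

First demand of the output computes:
  F8 = -(-1) = 1
  E7 = 1 - 4 = -3
  A6 = MAX(-3, -5) = -3
  E8 = MAX(-3, 4) = 4
  G3 = MAX(-3, 4) = 4
  D2 = MIN(4, 4) = 4

After the edit, cleaning proceeds:
  A6: a read changed (E10 -5->5) — executes, giving 5.
  E8: a read changed (A6 -3->5) — executes, giving 5.
  G3: a read changed (A6 -3->5; E8 4->5) — executes, giving 5.
  D2: a read changed (G3 4->5) — executes, giving 4 — identical to its old value.

Demanding D2 again yields 4.
4 formula cells run: A6, D2, E8, G3.
The nodes whose values change: A6, E8, E10, G3.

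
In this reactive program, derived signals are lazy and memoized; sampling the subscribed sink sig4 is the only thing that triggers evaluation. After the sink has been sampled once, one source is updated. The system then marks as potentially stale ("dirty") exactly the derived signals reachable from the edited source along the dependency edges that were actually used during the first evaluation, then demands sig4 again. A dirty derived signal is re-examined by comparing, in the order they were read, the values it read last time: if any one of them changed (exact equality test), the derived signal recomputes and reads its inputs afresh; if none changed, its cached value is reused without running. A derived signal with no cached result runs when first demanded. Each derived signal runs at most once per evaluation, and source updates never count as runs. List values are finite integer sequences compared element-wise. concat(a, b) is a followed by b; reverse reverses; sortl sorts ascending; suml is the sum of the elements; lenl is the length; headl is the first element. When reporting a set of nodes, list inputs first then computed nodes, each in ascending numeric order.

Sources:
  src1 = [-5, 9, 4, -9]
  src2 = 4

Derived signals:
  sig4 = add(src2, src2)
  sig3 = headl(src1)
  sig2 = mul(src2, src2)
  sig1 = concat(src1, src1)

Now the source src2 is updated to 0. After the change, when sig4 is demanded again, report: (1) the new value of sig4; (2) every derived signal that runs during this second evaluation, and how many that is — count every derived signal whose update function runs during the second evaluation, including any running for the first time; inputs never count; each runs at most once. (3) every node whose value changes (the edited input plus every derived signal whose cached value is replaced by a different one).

Demanding sig4 again yields 0.
1 derived signals run: sig4.
The nodes whose values change: src2, sig4.

First demand of the output computes:
  sig4 = add(4, 4) = 8

After the edit, cleaning proceeds:
  sig4: a read changed (src2 4->0; src2 4->0) — executes, giving 0.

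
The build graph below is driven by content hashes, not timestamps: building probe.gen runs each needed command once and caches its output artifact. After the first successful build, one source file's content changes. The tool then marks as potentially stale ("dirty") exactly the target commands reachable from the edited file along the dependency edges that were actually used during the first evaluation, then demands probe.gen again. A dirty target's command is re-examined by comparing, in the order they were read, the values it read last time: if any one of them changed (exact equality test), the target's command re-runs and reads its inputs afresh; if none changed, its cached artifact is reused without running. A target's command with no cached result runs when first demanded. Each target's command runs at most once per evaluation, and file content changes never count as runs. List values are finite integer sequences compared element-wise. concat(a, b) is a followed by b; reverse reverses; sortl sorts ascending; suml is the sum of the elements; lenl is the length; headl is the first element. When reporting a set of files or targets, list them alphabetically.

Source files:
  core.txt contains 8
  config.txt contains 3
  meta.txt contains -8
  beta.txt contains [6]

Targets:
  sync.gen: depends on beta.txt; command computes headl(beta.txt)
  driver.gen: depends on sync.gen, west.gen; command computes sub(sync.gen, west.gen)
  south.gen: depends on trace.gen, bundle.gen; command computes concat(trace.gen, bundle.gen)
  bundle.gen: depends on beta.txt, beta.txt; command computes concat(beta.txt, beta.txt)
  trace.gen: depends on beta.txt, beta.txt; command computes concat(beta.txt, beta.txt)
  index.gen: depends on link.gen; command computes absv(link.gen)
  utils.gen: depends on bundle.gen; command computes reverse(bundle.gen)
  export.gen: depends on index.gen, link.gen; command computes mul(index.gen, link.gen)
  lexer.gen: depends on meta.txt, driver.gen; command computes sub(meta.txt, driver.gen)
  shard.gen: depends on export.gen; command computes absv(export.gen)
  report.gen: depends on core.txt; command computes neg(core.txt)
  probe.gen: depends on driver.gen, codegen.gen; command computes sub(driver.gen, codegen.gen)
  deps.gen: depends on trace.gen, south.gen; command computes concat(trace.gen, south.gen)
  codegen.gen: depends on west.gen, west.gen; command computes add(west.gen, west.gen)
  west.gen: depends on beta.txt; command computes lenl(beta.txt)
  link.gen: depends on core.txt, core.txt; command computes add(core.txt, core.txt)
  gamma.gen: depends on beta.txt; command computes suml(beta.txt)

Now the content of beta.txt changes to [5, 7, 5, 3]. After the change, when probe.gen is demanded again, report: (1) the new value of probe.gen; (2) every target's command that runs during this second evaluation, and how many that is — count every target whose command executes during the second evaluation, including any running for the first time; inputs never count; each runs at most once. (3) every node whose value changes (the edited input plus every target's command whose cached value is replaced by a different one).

probe.gen now evaluates to -7.
Run set: codegen.gen, driver.gen, probe.gen, sync.gen, west.gen (5 run).
Changed values: beta.txt, codegen.gen, driver.gen, probe.gen, sync.gen, west.gen.

Initial pass — values computed on the first demand:
  sync.gen = headl([6]) = 6
  west.gen = lenl([6]) = 1
  codegen.gen = add(1, 1) = 2
  driver.gen = sub(6, 1) = 5
  probe.gen = sub(5, 2) = 3

Second demand — change propagation:
  sync.gen: re-runs because beta.txt [6]->[5, 7, 5, 3]; new result 5.
  west.gen: re-runs because beta.txt [6]->[5, 7, 5, 3]; new result 4.
  codegen.gen: re-runs because west.gen 1->4; west.gen 1->4; new result 8.
  driver.gen: re-runs because sync.gen 6->5; west.gen 1->4; new result 1.
  probe.gen: re-runs because driver.gen 5->1; codegen.gen 2->8; new result -7.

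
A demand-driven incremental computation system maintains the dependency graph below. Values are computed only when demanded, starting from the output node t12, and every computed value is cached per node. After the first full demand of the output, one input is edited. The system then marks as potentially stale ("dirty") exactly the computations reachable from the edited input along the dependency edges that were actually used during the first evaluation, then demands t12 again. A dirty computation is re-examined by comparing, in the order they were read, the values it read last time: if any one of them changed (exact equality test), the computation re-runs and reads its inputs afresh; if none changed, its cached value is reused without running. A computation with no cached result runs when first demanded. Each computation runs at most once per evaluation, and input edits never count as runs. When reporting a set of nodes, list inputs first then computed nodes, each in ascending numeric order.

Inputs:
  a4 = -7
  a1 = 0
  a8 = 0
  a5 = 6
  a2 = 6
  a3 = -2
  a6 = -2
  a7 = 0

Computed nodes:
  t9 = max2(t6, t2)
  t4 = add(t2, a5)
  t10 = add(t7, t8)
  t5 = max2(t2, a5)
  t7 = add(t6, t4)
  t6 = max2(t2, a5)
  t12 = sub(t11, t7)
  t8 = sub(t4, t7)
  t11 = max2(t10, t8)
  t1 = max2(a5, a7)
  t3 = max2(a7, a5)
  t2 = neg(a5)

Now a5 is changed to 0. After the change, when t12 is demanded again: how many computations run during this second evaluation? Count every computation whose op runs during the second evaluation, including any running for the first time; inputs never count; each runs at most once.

First evaluation (everything demanded from the output):
  t2 = neg(6) = -6
  t4 = add(-6, 6) = 0
  t6 = max2(-6, 6) = 6
  t7 = add(6, 0) = 6
  t8 = sub(0, 6) = -6
  t10 = add(6, -6) = 0
  t11 = max2(0, -6) = 0
  t12 = sub(0, 6) = -6

Propagation after the edit:
  t2: runs — a5 6->0; result 0.
  t4: runs — t2 -6->0; a5 6->0; result 0 (same value as before).
  t6: runs — t2 -6->0; a5 6->0; result 0.
  t7: runs — t6 6->0; result 0.
  t8: runs — t7 6->0; result 0.
  t10: runs — t7 6->0; t8 -6->0; result 0 (same value as before).
  t11: runs — t8 -6->0; result 0 (same value as before).
  t12: runs — t7 6->0; result 0.

Computations that run: t2, t4, t6, t7, t8, t10, t11, t12 — 8 in total.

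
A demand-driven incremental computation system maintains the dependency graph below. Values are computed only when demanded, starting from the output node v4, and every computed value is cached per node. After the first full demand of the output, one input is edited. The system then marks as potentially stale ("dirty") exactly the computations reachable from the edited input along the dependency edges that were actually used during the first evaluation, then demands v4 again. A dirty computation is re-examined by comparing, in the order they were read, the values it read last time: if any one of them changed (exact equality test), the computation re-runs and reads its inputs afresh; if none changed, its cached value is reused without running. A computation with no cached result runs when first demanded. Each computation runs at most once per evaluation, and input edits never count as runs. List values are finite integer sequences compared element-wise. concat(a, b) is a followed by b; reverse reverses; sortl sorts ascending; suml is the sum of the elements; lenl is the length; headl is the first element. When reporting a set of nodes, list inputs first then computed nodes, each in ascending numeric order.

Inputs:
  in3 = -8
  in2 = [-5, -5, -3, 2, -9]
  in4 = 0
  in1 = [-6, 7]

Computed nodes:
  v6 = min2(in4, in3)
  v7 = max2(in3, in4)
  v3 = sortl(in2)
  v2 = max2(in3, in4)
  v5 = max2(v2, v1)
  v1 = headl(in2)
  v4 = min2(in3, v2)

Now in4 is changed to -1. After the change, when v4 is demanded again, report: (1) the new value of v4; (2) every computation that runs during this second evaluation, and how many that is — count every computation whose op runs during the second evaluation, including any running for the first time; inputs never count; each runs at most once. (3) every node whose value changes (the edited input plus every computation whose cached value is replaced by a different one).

First evaluation (everything demanded from the output):
  v2 = max2(-8, 0) = 0
  v4 = min2(-8, 0) = -8

Propagation after the edit:
  v2: runs — in4 0->-1; result -1.
  v4: runs — v2 0->-1; result -8 (same value as before).

New value of v4: -8.
Computations that run: v2, v4 — 2 in total.
Values that change: in4, v2.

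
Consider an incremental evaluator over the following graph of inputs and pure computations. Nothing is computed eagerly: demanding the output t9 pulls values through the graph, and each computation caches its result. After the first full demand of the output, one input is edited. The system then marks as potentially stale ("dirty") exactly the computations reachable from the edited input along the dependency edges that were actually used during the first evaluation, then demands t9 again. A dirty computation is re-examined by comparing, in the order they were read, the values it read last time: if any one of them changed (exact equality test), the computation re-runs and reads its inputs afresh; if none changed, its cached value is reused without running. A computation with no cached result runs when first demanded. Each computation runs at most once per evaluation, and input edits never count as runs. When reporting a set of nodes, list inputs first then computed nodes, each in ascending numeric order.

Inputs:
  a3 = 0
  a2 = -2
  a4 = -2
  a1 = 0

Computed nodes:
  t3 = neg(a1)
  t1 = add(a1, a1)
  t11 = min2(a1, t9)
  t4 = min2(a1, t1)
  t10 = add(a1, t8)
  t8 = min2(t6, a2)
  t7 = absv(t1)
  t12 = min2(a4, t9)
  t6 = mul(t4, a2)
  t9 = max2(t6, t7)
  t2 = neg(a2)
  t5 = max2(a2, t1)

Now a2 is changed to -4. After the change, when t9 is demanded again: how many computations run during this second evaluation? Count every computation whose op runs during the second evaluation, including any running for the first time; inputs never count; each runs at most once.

Run set: t6 (1 run).
The important point: t6 recomputes to an identical value, and the output ends up unchanged.

Initial pass — values computed on the first demand:
  t1 = add(0, 0) = 0
  t4 = min2(0, 0) = 0
  t6 = mul(0, -2) = 0
  t7 = absv(0) = 0
  t9 = max2(0, 0) = 0

Second demand — change propagation:
  t6: re-runs because a2 -2->-4; new result 0 (unchanged).
  t9: re-examined; everything it read last time is the same (t6 unchanged, t7 unchanged) — cache 0 kept, no run.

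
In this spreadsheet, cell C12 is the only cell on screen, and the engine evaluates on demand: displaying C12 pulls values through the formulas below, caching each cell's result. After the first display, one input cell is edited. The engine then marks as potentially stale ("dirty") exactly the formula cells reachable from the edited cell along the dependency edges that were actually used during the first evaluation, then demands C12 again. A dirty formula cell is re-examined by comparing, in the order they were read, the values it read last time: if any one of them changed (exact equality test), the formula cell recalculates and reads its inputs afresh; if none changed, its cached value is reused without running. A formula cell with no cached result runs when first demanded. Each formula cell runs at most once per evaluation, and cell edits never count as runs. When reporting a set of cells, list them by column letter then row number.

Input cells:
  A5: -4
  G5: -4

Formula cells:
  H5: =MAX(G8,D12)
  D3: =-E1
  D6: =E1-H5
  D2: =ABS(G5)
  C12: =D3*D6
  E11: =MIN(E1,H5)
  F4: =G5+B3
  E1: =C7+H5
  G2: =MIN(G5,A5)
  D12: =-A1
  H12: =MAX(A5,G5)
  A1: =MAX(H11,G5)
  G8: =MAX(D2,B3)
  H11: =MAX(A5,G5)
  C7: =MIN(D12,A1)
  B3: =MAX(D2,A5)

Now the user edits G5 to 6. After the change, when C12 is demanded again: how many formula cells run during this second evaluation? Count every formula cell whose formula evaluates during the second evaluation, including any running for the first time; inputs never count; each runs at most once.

Initial pass — values computed on the first demand:
  D2 = ABS(-4) = 4
  B3 = MAX(4, -4) = 4
  G8 = MAX(4, 4) = 4
  H11 = MAX(-4, -4) = -4
  A1 = MAX(-4, -4) = -4
  D12 = -(-4) = 4
  C7 = MIN(4, -4) = -4
  H5 = MAX(4, 4) = 4
  E1 = -4 + 4 = 0
  D3 = -(0) = 0
  D6 = 0 - 4 = -4
  C12 = 0 * -4 = 0

Second demand — change propagation:
  D2: re-runs because G5 -4->6; new result 6.
  B3: re-runs because D2 4->6; new result 6.
  G8: re-runs because D2 4->6; B3 4->6; new result 6.
  H11: re-runs because G5 -4->6; new result 6.
  A1: re-runs because H11 -4->6; G5 -4->6; new result 6.
  D12: re-runs because A1 -4->6; new result -6.
  C7: re-runs because D12 4->-6; A1 -4->6; new result -6.
  H5: re-runs because G8 4->6; D12 4->-6; new result 6.
  E1: re-runs because C7 -4->-6; H5 4->6; new result 0 (unchanged).
  D3: re-examined; everything it read last time is the same (E1 unchanged) — cache 0 kept, no run.
  D6: re-runs because H5 4->6; new result -6.
  C12: re-runs because D6 -4->-6; new result 0 (unchanged).

The important point: at D3 every value read last time is unchanged, so the dirty flag clears without a run.

Run set: A1, B3, C7, C12, D2, D6, D12, E1, G8, H5, H11 (11 run).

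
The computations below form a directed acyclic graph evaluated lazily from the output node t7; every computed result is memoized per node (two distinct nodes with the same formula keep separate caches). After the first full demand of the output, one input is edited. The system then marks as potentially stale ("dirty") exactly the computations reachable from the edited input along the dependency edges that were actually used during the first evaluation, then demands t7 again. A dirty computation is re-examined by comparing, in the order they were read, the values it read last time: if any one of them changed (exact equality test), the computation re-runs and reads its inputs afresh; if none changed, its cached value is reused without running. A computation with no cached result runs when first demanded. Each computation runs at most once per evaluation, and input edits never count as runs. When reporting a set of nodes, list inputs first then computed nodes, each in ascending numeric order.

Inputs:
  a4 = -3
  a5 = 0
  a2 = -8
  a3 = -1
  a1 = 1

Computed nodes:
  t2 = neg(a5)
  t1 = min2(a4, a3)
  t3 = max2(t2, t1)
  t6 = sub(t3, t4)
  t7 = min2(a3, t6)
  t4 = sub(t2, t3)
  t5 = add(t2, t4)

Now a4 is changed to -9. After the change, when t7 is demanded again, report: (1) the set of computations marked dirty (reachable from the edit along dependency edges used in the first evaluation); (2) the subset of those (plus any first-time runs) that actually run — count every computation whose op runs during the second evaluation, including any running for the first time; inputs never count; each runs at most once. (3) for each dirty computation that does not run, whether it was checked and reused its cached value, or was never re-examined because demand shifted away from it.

The edit dirties: t1, t3, t4, t6, t7.
2 computations run: t1, t3.
Cache hits after checking: t4, t6, t7.
Note the absorption at t3: it re-runs yet its value is the same, leaving the output's value untouched.

First demand of the output computes:
  t1 = min2(-3, -1) = -3
  t2 = neg(0) = 0
  t3 = max2(0, -3) = 0
  t4 = sub(0, 0) = 0
  t6 = sub(0, 0) = 0
  t7 = min2(-1, 0) = -1

After the edit, cleaning proceeds:
  t1: a read changed (a4 -3->-9) — executes, giving -9.
  t3: a read changed (t1 -3->-9) — executes, giving 0 — identical to its old value.
  t4: dirty, but its reads are unchanged (t2 unchanged, t3 unchanged); cached 0 stands.
  t6: dirty, but its reads are unchanged (t3 unchanged, t4 unchanged); cached 0 stands.
  t7: dirty, but its reads are unchanged (a3 unchanged, t6 unchanged); cached -1 stands.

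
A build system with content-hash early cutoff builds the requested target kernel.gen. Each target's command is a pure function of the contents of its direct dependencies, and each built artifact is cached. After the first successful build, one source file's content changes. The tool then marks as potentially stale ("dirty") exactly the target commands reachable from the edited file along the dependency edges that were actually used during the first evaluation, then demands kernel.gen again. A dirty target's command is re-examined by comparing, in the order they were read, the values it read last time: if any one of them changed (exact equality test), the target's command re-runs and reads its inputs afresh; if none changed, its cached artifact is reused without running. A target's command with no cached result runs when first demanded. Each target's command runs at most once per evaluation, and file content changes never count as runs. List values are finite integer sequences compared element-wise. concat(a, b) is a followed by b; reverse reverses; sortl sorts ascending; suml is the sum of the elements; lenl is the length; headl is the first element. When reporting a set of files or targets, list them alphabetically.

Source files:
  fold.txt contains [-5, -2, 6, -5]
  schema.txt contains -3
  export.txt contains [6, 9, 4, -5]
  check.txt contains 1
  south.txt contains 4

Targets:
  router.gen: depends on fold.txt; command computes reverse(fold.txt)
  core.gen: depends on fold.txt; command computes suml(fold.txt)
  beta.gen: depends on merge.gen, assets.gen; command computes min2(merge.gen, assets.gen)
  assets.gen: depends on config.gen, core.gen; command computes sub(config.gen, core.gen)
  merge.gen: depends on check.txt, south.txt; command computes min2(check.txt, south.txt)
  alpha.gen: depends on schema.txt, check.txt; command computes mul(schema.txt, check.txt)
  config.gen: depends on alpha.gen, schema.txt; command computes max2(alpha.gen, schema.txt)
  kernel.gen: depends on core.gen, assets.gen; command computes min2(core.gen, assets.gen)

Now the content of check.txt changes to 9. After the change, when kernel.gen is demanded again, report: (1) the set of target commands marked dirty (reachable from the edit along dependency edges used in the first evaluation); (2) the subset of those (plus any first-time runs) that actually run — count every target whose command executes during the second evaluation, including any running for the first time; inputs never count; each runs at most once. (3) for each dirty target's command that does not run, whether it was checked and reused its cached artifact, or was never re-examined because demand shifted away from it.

Marked dirty: alpha.gen, assets.gen, config.gen, kernel.gen.
Target commands that run: alpha.gen, config.gen — 2 in total.
Checked but reused from cache: assets.gen, kernel.gen.
Key observation: the change is absorbed at config.gen — it re-runs but produces the same value, and the output's value is unchanged.

First evaluation (everything demanded from the output):
  alpha.gen = mul(-3, 1) = -3
  config.gen = max2(-3, -3) = -3
  core.gen = suml([-5, -2, 6, -5]) = -6
  assets.gen = sub(-3, -6) = 3
  kernel.gen = min2(-6, 3) = -6

Propagation after the edit:
  alpha.gen: runs — check.txt 1->9; result -27.
  config.gen: runs — alpha.gen -3->-27; result -3 (same value as before).
  assets.gen: checked — values it read are unchanged (config.gen unchanged, core.gen unchanged); reused cached 3 without running.
  kernel.gen: checked — values it read are unchanged (core.gen unchanged, assets.gen unchanged); reused cached -6 without running.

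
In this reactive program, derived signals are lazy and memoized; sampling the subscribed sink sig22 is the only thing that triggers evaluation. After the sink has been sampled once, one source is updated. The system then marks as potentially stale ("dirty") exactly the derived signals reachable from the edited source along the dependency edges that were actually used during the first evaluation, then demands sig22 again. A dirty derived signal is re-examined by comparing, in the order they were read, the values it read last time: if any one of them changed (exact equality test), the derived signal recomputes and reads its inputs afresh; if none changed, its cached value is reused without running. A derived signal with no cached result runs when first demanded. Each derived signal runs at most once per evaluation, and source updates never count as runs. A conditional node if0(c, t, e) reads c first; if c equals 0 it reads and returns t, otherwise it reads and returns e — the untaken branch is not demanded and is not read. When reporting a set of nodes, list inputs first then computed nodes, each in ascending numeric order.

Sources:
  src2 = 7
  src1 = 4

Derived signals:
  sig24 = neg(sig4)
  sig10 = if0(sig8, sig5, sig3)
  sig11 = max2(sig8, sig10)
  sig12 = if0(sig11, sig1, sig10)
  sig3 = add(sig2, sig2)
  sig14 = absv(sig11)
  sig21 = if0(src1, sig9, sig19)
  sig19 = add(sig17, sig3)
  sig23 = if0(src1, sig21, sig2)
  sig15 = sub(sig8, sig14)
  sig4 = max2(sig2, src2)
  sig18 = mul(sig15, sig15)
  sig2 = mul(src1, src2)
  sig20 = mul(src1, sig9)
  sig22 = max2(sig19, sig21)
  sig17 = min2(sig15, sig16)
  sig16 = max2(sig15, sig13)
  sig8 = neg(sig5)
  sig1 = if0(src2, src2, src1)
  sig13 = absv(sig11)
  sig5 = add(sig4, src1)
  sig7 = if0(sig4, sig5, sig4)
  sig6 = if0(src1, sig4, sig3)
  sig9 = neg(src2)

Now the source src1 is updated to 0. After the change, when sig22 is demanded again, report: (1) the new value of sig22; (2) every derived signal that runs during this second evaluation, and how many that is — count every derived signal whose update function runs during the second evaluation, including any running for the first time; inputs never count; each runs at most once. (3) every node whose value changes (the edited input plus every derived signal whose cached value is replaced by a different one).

First demand of the output computes:
  sig2 = mul(4, 7) = 28
  sig3 = add(28, 28) = 56
  sig4 = max2(28, 7) = 28
  sig5 = add(28, 4) = 32
  sig8 = neg(32) = -32
  sig10 = if0(sig8=-32 -> else branch sig3) = 56
  sig11 = max2(-32, 56) = 56
  sig13 = absv(56) = 56
  sig14 = absv(56) = 56
  sig15 = sub(-32, 56) = -88
  sig16 = max2(-88, 56) = 56
  sig17 = min2(-88, 56) = -88
  sig19 = add(-88, 56) = -32
  sig21 = if0(src1=4 -> else branch sig19) = -32
  sig22 = max2(-32, -32) = -32

After the edit, cleaning proceeds:
  sig2: a read changed (src1 4->0) — executes, giving 0.
  sig3: a read changed (sig2 28->0; sig2 28->0) — executes, giving 0.
  sig4: a read changed (sig2 28->0) — executes, giving 7.
  sig5: a read changed (sig4 28->7; src1 4->0) — executes, giving 7.
  sig8: a read changed (sig5 32->7) — executes, giving -7.
  sig9: had never run; runs now, result -7.
  sig10: a read changed (sig8 -32->-7; sig3 56->0) — executes, giving 0.
  sig11: a read changed (sig8 -32->-7; sig10 56->0) — executes, giving 0.
  sig13: a read changed (sig11 56->0) — executes, giving 0.
  sig14: a read changed (sig11 56->0) — executes, giving 0.
  sig15: a read changed (sig8 -32->-7; sig14 56->0) — executes, giving -7.
  sig16: a read changed (sig15 -88->-7; sig13 56->0) — executes, giving 0.
  sig17: a read changed (sig15 -88->-7; sig16 56->0) — executes, giving -7.
  sig19: a read changed (sig17 -88->-7; sig3 56->0) — executes, giving -7.
  sig21: a read changed (src1 4->0; sig19 -32->-7) — executes, giving -7.
  sig22: a read changed (sig19 -32->-7; sig21 -32->-7) — executes, giving -7.

Note the branch switch — sig9 had no cache and runs now for the first time.

Demanding sig22 again yields -7.
16 derived signals run: sig2, sig3, sig4, sig5, sig8, sig9, sig10, sig11, sig13, sig14, sig15, sig16, sig17, sig19, sig21, sig22.
The nodes whose values change: src1, sig2, sig3, sig4, sig5, sig8, sig10, sig11, sig13, sig14, sig15, sig16, sig17, sig19, sig21, sig22.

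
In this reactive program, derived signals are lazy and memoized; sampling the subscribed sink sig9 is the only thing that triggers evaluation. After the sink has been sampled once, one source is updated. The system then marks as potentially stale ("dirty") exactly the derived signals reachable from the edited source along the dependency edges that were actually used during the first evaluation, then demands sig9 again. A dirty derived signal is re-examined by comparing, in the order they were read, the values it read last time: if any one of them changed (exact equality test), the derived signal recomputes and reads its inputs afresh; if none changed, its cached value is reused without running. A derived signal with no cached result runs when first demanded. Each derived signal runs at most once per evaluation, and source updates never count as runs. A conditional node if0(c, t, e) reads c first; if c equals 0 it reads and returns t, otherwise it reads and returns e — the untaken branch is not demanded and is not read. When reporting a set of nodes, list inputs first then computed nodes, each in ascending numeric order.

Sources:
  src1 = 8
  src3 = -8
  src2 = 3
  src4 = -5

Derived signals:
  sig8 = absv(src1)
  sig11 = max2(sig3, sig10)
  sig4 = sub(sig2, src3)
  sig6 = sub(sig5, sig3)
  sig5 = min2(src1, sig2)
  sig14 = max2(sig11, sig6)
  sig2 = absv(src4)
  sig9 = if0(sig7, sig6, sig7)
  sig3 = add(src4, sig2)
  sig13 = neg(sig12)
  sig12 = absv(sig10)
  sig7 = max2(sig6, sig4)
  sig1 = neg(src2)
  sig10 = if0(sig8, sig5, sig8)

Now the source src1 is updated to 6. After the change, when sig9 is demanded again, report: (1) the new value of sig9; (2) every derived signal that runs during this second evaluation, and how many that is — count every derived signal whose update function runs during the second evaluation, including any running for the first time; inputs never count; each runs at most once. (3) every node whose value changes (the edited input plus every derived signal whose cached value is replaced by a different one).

First demand of the output computes:
  sig2 = absv(-5) = 5
  sig3 = add(-5, 5) = 0
  sig4 = sub(5, -8) = 13
  sig5 = min2(8, 5) = 5
  sig6 = sub(5, 0) = 5
  sig7 = max2(5, 13) = 13
  sig9 = if0(sig7=13 -> else branch sig7) = 13

After the edit, cleaning proceeds:
  sig5: a read changed (src1 8->6) — executes, giving 5 — identical to its old value.
  sig6: dirty, but its reads are unchanged (sig5 unchanged, sig3 unchanged); cached 5 stands.
  sig7: dirty, but its reads are unchanged (sig6 unchanged, sig4 unchanged); cached 13 stands.
  sig9: dirty, but its reads are unchanged (sig7 unchanged, sig7 unchanged); cached 13 stands.

Note the absorption at sig5: it re-runs yet its value is the same, leaving the output's value untouched.

Demanding sig9 again yields 13.
1 derived signals run: sig5.
The nodes whose values change: src1.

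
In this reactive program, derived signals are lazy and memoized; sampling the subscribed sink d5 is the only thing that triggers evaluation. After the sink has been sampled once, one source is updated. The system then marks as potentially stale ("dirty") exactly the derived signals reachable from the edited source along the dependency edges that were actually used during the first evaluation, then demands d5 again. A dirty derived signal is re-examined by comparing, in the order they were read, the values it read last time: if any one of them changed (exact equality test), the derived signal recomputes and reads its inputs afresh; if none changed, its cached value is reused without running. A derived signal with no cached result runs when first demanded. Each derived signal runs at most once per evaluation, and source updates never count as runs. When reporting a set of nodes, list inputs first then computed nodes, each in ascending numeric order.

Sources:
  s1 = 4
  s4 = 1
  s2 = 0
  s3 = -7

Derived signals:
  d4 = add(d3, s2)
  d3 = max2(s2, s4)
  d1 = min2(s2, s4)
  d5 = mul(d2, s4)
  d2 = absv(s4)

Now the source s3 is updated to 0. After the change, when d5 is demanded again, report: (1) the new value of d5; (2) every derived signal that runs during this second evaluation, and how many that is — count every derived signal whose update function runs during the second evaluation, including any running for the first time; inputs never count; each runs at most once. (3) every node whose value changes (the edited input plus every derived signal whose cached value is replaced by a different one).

First demand of the output computes:
  d2 = absv(1) = 1
  d5 = mul(1, 1) = 1

After the edit, cleaning proceeds:
  no node depends on s3 at all; the second demand re-runs nothing.

Note the shortcut — nothing in the graph depends on s3 at all, so no recomputation happens.

Demanding d5 again yields 1.
0 derived signals run: none.
The nodes whose values change: s3.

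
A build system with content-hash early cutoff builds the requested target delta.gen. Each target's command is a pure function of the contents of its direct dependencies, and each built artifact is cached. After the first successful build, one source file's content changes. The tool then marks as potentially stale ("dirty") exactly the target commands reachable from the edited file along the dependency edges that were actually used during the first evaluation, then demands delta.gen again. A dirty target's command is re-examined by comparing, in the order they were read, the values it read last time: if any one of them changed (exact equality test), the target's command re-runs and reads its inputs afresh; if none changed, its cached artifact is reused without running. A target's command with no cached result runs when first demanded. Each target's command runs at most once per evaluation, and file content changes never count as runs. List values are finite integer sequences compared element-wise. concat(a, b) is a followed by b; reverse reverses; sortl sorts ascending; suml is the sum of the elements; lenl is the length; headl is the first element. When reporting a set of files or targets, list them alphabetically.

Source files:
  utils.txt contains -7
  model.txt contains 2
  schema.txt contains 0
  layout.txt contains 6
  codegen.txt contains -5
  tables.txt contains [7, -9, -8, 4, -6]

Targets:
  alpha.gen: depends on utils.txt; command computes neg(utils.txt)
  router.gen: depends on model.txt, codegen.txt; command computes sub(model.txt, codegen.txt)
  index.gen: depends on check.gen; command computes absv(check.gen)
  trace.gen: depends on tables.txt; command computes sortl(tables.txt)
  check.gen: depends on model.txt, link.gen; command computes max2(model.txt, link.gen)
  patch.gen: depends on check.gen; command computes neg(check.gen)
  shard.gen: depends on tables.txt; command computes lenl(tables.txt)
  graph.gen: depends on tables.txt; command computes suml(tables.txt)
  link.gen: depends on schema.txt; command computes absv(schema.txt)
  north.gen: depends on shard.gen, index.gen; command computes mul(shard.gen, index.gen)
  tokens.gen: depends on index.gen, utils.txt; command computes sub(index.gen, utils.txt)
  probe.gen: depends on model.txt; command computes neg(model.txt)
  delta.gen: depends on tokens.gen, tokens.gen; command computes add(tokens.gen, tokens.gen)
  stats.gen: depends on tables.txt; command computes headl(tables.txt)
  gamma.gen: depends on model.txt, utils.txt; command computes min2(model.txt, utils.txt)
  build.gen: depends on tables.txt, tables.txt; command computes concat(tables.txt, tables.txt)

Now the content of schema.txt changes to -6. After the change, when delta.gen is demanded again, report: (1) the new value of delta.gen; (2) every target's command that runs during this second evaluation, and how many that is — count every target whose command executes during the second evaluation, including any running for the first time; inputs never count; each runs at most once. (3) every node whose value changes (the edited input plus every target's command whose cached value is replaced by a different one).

First evaluation (everything demanded from the output):
  link.gen = absv(0) = 0
  check.gen = max2(2, 0) = 2
  index.gen = absv(2) = 2
  tokens.gen = sub(2, -7) = 9
  delta.gen = add(9, 9) = 18

Propagation after the edit:
  link.gen: runs — schema.txt 0->-6; result 6.
  check.gen: runs — link.gen 0->6; result 6.
  index.gen: runs — check.gen 2->6; result 6.
  tokens.gen: runs — index.gen 2->6; result 13.
  delta.gen: runs — tokens.gen 9->13; tokens.gen 9->13; result 26.

New value of delta.gen: 26.
Target commands that run: check.gen, delta.gen, index.gen, link.gen, tokens.gen — 5 in total.
Values that change: check.gen, delta.gen, index.gen, link.gen, schema.txt, tokens.gen.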